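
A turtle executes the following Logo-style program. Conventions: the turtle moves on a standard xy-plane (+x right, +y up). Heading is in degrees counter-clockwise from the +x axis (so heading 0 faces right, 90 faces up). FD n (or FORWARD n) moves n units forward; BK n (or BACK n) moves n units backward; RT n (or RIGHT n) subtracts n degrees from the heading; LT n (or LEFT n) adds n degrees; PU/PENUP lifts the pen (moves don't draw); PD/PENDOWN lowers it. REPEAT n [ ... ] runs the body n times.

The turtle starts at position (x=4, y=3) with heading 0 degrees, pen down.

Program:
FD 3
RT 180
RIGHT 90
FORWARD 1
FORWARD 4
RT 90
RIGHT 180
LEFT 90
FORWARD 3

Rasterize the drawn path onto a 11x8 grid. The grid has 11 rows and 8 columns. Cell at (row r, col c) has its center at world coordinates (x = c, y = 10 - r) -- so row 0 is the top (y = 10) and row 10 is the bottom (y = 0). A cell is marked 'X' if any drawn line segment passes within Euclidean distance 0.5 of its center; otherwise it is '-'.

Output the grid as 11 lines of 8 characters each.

Answer: --------
--------
-------X
-------X
-------X
-------X
-------X
----XXXX
--------
--------
--------

Derivation:
Segment 0: (4,3) -> (7,3)
Segment 1: (7,3) -> (7,4)
Segment 2: (7,4) -> (7,8)
Segment 3: (7,8) -> (7,5)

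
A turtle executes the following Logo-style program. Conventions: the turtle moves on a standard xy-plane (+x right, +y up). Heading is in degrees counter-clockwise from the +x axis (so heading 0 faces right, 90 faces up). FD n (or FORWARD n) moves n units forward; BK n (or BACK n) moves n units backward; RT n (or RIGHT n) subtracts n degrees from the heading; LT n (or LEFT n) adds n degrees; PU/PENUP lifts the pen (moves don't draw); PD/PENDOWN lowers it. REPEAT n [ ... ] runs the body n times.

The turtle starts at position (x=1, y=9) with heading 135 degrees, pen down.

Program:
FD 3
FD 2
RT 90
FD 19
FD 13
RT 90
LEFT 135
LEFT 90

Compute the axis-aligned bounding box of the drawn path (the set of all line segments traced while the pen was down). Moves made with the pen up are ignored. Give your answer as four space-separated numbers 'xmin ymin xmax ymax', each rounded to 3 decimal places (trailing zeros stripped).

Executing turtle program step by step:
Start: pos=(1,9), heading=135, pen down
FD 3: (1,9) -> (-1.121,11.121) [heading=135, draw]
FD 2: (-1.121,11.121) -> (-2.536,12.536) [heading=135, draw]
RT 90: heading 135 -> 45
FD 19: (-2.536,12.536) -> (10.899,25.971) [heading=45, draw]
FD 13: (10.899,25.971) -> (20.092,35.163) [heading=45, draw]
RT 90: heading 45 -> 315
LT 135: heading 315 -> 90
LT 90: heading 90 -> 180
Final: pos=(20.092,35.163), heading=180, 4 segment(s) drawn

Segment endpoints: x in {-2.536, -1.121, 1, 10.899, 20.092}, y in {9, 11.121, 12.536, 25.971, 35.163}
xmin=-2.536, ymin=9, xmax=20.092, ymax=35.163

Answer: -2.536 9 20.092 35.163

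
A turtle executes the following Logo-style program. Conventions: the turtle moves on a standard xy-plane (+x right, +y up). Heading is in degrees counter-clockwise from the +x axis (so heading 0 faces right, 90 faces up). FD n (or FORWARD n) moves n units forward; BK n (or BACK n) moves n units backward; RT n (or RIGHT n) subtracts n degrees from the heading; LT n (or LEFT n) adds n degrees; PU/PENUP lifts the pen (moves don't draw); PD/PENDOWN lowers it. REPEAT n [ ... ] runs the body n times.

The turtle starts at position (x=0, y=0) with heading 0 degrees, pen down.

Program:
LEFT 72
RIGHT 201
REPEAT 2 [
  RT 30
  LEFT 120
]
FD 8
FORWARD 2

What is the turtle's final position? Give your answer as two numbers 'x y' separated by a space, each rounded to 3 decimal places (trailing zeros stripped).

Executing turtle program step by step:
Start: pos=(0,0), heading=0, pen down
LT 72: heading 0 -> 72
RT 201: heading 72 -> 231
REPEAT 2 [
  -- iteration 1/2 --
  RT 30: heading 231 -> 201
  LT 120: heading 201 -> 321
  -- iteration 2/2 --
  RT 30: heading 321 -> 291
  LT 120: heading 291 -> 51
]
FD 8: (0,0) -> (5.035,6.217) [heading=51, draw]
FD 2: (5.035,6.217) -> (6.293,7.771) [heading=51, draw]
Final: pos=(6.293,7.771), heading=51, 2 segment(s) drawn

Answer: 6.293 7.771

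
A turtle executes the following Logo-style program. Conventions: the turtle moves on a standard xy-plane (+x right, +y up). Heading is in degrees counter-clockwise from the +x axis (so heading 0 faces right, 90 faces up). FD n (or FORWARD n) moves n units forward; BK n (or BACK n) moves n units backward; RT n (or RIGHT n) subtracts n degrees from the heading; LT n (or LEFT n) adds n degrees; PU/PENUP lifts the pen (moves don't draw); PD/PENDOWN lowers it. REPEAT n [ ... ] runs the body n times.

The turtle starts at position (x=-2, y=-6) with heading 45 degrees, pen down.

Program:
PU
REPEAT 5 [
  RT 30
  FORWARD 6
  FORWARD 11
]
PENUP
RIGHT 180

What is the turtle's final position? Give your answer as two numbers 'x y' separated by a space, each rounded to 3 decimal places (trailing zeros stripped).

Executing turtle program step by step:
Start: pos=(-2,-6), heading=45, pen down
PU: pen up
REPEAT 5 [
  -- iteration 1/5 --
  RT 30: heading 45 -> 15
  FD 6: (-2,-6) -> (3.796,-4.447) [heading=15, move]
  FD 11: (3.796,-4.447) -> (14.421,-1.6) [heading=15, move]
  -- iteration 2/5 --
  RT 30: heading 15 -> 345
  FD 6: (14.421,-1.6) -> (20.216,-3.153) [heading=345, move]
  FD 11: (20.216,-3.153) -> (30.841,-6) [heading=345, move]
  -- iteration 3/5 --
  RT 30: heading 345 -> 315
  FD 6: (30.841,-6) -> (35.084,-10.243) [heading=315, move]
  FD 11: (35.084,-10.243) -> (42.862,-18.021) [heading=315, move]
  -- iteration 4/5 --
  RT 30: heading 315 -> 285
  FD 6: (42.862,-18.021) -> (44.415,-23.816) [heading=285, move]
  FD 11: (44.415,-23.816) -> (47.262,-34.442) [heading=285, move]
  -- iteration 5/5 --
  RT 30: heading 285 -> 255
  FD 6: (47.262,-34.442) -> (45.709,-40.237) [heading=255, move]
  FD 11: (45.709,-40.237) -> (42.862,-50.862) [heading=255, move]
]
PU: pen up
RT 180: heading 255 -> 75
Final: pos=(42.862,-50.862), heading=75, 0 segment(s) drawn

Answer: 42.862 -50.862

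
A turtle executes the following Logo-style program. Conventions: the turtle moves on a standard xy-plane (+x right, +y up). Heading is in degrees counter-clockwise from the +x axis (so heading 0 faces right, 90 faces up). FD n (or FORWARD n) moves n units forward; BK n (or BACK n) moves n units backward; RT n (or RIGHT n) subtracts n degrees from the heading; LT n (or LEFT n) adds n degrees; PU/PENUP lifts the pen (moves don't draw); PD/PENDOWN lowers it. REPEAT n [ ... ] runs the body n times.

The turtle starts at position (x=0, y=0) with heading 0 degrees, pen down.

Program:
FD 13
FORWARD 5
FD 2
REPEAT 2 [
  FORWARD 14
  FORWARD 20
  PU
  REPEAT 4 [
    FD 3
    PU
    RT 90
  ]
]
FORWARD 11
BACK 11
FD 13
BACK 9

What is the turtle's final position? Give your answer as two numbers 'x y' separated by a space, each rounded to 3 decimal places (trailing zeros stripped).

Answer: 92 0

Derivation:
Executing turtle program step by step:
Start: pos=(0,0), heading=0, pen down
FD 13: (0,0) -> (13,0) [heading=0, draw]
FD 5: (13,0) -> (18,0) [heading=0, draw]
FD 2: (18,0) -> (20,0) [heading=0, draw]
REPEAT 2 [
  -- iteration 1/2 --
  FD 14: (20,0) -> (34,0) [heading=0, draw]
  FD 20: (34,0) -> (54,0) [heading=0, draw]
  PU: pen up
  REPEAT 4 [
    -- iteration 1/4 --
    FD 3: (54,0) -> (57,0) [heading=0, move]
    PU: pen up
    RT 90: heading 0 -> 270
    -- iteration 2/4 --
    FD 3: (57,0) -> (57,-3) [heading=270, move]
    PU: pen up
    RT 90: heading 270 -> 180
    -- iteration 3/4 --
    FD 3: (57,-3) -> (54,-3) [heading=180, move]
    PU: pen up
    RT 90: heading 180 -> 90
    -- iteration 4/4 --
    FD 3: (54,-3) -> (54,0) [heading=90, move]
    PU: pen up
    RT 90: heading 90 -> 0
  ]
  -- iteration 2/2 --
  FD 14: (54,0) -> (68,0) [heading=0, move]
  FD 20: (68,0) -> (88,0) [heading=0, move]
  PU: pen up
  REPEAT 4 [
    -- iteration 1/4 --
    FD 3: (88,0) -> (91,0) [heading=0, move]
    PU: pen up
    RT 90: heading 0 -> 270
    -- iteration 2/4 --
    FD 3: (91,0) -> (91,-3) [heading=270, move]
    PU: pen up
    RT 90: heading 270 -> 180
    -- iteration 3/4 --
    FD 3: (91,-3) -> (88,-3) [heading=180, move]
    PU: pen up
    RT 90: heading 180 -> 90
    -- iteration 4/4 --
    FD 3: (88,-3) -> (88,0) [heading=90, move]
    PU: pen up
    RT 90: heading 90 -> 0
  ]
]
FD 11: (88,0) -> (99,0) [heading=0, move]
BK 11: (99,0) -> (88,0) [heading=0, move]
FD 13: (88,0) -> (101,0) [heading=0, move]
BK 9: (101,0) -> (92,0) [heading=0, move]
Final: pos=(92,0), heading=0, 5 segment(s) drawn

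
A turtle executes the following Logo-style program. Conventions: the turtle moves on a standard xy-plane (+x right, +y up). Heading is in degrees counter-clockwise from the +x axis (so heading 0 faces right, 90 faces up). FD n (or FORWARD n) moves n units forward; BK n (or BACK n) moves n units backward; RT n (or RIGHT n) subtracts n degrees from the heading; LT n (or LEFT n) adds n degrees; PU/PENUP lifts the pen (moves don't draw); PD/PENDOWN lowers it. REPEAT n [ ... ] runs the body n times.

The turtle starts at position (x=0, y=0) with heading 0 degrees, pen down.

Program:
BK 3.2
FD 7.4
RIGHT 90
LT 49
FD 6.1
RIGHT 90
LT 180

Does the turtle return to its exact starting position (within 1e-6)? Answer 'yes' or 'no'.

Answer: no

Derivation:
Executing turtle program step by step:
Start: pos=(0,0), heading=0, pen down
BK 3.2: (0,0) -> (-3.2,0) [heading=0, draw]
FD 7.4: (-3.2,0) -> (4.2,0) [heading=0, draw]
RT 90: heading 0 -> 270
LT 49: heading 270 -> 319
FD 6.1: (4.2,0) -> (8.804,-4.002) [heading=319, draw]
RT 90: heading 319 -> 229
LT 180: heading 229 -> 49
Final: pos=(8.804,-4.002), heading=49, 3 segment(s) drawn

Start position: (0, 0)
Final position: (8.804, -4.002)
Distance = 9.671; >= 1e-6 -> NOT closed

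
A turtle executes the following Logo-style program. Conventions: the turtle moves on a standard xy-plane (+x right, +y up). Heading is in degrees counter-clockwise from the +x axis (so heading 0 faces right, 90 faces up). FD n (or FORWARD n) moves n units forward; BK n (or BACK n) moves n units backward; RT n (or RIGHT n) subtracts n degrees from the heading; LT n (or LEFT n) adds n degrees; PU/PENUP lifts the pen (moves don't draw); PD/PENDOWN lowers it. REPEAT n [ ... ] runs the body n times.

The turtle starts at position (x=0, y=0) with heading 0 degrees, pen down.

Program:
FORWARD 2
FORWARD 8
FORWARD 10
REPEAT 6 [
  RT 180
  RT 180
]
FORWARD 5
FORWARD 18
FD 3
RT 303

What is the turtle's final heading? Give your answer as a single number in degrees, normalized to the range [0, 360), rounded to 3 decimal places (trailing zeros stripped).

Answer: 57

Derivation:
Executing turtle program step by step:
Start: pos=(0,0), heading=0, pen down
FD 2: (0,0) -> (2,0) [heading=0, draw]
FD 8: (2,0) -> (10,0) [heading=0, draw]
FD 10: (10,0) -> (20,0) [heading=0, draw]
REPEAT 6 [
  -- iteration 1/6 --
  RT 180: heading 0 -> 180
  RT 180: heading 180 -> 0
  -- iteration 2/6 --
  RT 180: heading 0 -> 180
  RT 180: heading 180 -> 0
  -- iteration 3/6 --
  RT 180: heading 0 -> 180
  RT 180: heading 180 -> 0
  -- iteration 4/6 --
  RT 180: heading 0 -> 180
  RT 180: heading 180 -> 0
  -- iteration 5/6 --
  RT 180: heading 0 -> 180
  RT 180: heading 180 -> 0
  -- iteration 6/6 --
  RT 180: heading 0 -> 180
  RT 180: heading 180 -> 0
]
FD 5: (20,0) -> (25,0) [heading=0, draw]
FD 18: (25,0) -> (43,0) [heading=0, draw]
FD 3: (43,0) -> (46,0) [heading=0, draw]
RT 303: heading 0 -> 57
Final: pos=(46,0), heading=57, 6 segment(s) drawn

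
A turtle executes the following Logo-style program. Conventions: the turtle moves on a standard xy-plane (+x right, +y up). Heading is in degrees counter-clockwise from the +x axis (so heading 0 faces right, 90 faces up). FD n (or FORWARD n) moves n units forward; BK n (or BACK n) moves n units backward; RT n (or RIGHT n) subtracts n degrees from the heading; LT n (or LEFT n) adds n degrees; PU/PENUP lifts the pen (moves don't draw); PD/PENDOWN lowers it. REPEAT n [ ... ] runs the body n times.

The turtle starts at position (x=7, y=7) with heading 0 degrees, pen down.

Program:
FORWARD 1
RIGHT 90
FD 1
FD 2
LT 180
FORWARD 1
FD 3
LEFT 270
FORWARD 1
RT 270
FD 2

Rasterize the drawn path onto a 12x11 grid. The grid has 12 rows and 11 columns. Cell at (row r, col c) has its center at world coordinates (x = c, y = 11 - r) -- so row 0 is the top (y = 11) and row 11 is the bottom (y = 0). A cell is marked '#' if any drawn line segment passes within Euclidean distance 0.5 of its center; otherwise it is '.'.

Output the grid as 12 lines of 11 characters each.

Segment 0: (7,7) -> (8,7)
Segment 1: (8,7) -> (8,6)
Segment 2: (8,6) -> (8,4)
Segment 3: (8,4) -> (8,5)
Segment 4: (8,5) -> (8,8)
Segment 5: (8,8) -> (9,8)
Segment 6: (9,8) -> (9,10)

Answer: ...........
.........#.
.........#.
........##.
.......##..
........#..
........#..
........#..
...........
...........
...........
...........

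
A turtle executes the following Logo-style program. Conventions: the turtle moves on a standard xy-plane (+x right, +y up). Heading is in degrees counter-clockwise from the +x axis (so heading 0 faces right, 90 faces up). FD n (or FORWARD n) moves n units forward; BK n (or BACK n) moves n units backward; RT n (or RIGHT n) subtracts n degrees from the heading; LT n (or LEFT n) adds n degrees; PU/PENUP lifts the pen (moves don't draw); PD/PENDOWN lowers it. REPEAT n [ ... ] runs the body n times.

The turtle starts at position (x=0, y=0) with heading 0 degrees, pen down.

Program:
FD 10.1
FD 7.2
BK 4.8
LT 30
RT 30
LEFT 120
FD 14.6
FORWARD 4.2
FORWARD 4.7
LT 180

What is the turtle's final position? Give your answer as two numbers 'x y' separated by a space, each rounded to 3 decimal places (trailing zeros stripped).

Executing turtle program step by step:
Start: pos=(0,0), heading=0, pen down
FD 10.1: (0,0) -> (10.1,0) [heading=0, draw]
FD 7.2: (10.1,0) -> (17.3,0) [heading=0, draw]
BK 4.8: (17.3,0) -> (12.5,0) [heading=0, draw]
LT 30: heading 0 -> 30
RT 30: heading 30 -> 0
LT 120: heading 0 -> 120
FD 14.6: (12.5,0) -> (5.2,12.644) [heading=120, draw]
FD 4.2: (5.2,12.644) -> (3.1,16.281) [heading=120, draw]
FD 4.7: (3.1,16.281) -> (0.75,20.352) [heading=120, draw]
LT 180: heading 120 -> 300
Final: pos=(0.75,20.352), heading=300, 6 segment(s) drawn

Answer: 0.75 20.352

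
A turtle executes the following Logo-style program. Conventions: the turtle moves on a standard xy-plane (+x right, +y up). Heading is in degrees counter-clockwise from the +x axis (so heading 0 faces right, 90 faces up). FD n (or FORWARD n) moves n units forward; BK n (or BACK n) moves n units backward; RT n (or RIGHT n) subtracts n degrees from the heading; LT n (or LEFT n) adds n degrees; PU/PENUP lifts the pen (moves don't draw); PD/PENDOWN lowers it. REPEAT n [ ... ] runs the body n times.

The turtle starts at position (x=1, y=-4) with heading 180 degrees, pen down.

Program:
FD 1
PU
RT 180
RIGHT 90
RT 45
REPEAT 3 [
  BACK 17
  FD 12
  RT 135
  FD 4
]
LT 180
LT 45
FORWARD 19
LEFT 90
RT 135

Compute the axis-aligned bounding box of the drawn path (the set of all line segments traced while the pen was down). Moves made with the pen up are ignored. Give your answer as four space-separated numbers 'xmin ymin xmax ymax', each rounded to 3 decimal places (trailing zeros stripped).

Executing turtle program step by step:
Start: pos=(1,-4), heading=180, pen down
FD 1: (1,-4) -> (0,-4) [heading=180, draw]
PU: pen up
RT 180: heading 180 -> 0
RT 90: heading 0 -> 270
RT 45: heading 270 -> 225
REPEAT 3 [
  -- iteration 1/3 --
  BK 17: (0,-4) -> (12.021,8.021) [heading=225, move]
  FD 12: (12.021,8.021) -> (3.536,-0.464) [heading=225, move]
  RT 135: heading 225 -> 90
  FD 4: (3.536,-0.464) -> (3.536,3.536) [heading=90, move]
  -- iteration 2/3 --
  BK 17: (3.536,3.536) -> (3.536,-13.464) [heading=90, move]
  FD 12: (3.536,-13.464) -> (3.536,-1.464) [heading=90, move]
  RT 135: heading 90 -> 315
  FD 4: (3.536,-1.464) -> (6.364,-4.293) [heading=315, move]
  -- iteration 3/3 --
  BK 17: (6.364,-4.293) -> (-5.657,7.728) [heading=315, move]
  FD 12: (-5.657,7.728) -> (2.828,-0.757) [heading=315, move]
  RT 135: heading 315 -> 180
  FD 4: (2.828,-0.757) -> (-1.172,-0.757) [heading=180, move]
]
LT 180: heading 180 -> 0
LT 45: heading 0 -> 45
FD 19: (-1.172,-0.757) -> (12.263,12.678) [heading=45, move]
LT 90: heading 45 -> 135
RT 135: heading 135 -> 0
Final: pos=(12.263,12.678), heading=0, 1 segment(s) drawn

Segment endpoints: x in {0, 1}, y in {-4}
xmin=0, ymin=-4, xmax=1, ymax=-4

Answer: 0 -4 1 -4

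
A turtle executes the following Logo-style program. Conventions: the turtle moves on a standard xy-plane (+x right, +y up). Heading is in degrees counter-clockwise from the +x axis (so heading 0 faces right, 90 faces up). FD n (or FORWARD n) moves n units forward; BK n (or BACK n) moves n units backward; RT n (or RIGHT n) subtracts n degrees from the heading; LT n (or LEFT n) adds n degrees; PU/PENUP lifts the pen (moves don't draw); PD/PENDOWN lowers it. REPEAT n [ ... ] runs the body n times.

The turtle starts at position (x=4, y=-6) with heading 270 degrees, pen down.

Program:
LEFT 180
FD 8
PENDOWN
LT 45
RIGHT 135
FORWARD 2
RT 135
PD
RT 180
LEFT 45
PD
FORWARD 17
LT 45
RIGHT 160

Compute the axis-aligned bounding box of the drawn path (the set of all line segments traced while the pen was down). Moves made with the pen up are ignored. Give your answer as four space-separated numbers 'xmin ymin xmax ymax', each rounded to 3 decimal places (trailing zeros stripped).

Answer: 4 -6 6 19

Derivation:
Executing turtle program step by step:
Start: pos=(4,-6), heading=270, pen down
LT 180: heading 270 -> 90
FD 8: (4,-6) -> (4,2) [heading=90, draw]
PD: pen down
LT 45: heading 90 -> 135
RT 135: heading 135 -> 0
FD 2: (4,2) -> (6,2) [heading=0, draw]
RT 135: heading 0 -> 225
PD: pen down
RT 180: heading 225 -> 45
LT 45: heading 45 -> 90
PD: pen down
FD 17: (6,2) -> (6,19) [heading=90, draw]
LT 45: heading 90 -> 135
RT 160: heading 135 -> 335
Final: pos=(6,19), heading=335, 3 segment(s) drawn

Segment endpoints: x in {4, 4, 6, 6}, y in {-6, 2, 2, 19}
xmin=4, ymin=-6, xmax=6, ymax=19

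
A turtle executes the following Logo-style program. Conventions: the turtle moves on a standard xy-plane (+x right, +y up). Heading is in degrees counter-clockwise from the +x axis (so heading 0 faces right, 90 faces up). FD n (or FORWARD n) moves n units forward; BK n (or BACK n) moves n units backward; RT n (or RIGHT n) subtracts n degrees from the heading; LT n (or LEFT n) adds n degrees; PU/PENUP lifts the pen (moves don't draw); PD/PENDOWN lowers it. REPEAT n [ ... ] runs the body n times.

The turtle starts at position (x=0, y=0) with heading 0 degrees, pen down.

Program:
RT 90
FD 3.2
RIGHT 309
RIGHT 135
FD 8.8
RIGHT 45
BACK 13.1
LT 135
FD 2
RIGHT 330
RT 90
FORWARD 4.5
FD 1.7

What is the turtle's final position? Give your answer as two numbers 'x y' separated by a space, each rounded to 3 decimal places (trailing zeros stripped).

Answer: -3.378 -17.997

Derivation:
Executing turtle program step by step:
Start: pos=(0,0), heading=0, pen down
RT 90: heading 0 -> 270
FD 3.2: (0,0) -> (0,-3.2) [heading=270, draw]
RT 309: heading 270 -> 321
RT 135: heading 321 -> 186
FD 8.8: (0,-3.2) -> (-8.752,-4.12) [heading=186, draw]
RT 45: heading 186 -> 141
BK 13.1: (-8.752,-4.12) -> (1.429,-12.364) [heading=141, draw]
LT 135: heading 141 -> 276
FD 2: (1.429,-12.364) -> (1.638,-14.353) [heading=276, draw]
RT 330: heading 276 -> 306
RT 90: heading 306 -> 216
FD 4.5: (1.638,-14.353) -> (-2.003,-16.998) [heading=216, draw]
FD 1.7: (-2.003,-16.998) -> (-3.378,-17.997) [heading=216, draw]
Final: pos=(-3.378,-17.997), heading=216, 6 segment(s) drawn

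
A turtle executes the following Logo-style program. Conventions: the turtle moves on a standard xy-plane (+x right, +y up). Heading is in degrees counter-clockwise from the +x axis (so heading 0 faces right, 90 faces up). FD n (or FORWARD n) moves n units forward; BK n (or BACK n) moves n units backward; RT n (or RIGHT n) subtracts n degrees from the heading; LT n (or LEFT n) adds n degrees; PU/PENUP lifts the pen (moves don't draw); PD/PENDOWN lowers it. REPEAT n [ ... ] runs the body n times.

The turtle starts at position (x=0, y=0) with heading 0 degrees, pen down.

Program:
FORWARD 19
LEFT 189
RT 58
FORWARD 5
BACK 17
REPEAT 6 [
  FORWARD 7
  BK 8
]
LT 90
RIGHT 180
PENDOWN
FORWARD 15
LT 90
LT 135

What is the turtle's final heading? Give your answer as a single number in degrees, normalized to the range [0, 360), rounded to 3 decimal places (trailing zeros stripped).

Answer: 266

Derivation:
Executing turtle program step by step:
Start: pos=(0,0), heading=0, pen down
FD 19: (0,0) -> (19,0) [heading=0, draw]
LT 189: heading 0 -> 189
RT 58: heading 189 -> 131
FD 5: (19,0) -> (15.72,3.774) [heading=131, draw]
BK 17: (15.72,3.774) -> (26.873,-9.057) [heading=131, draw]
REPEAT 6 [
  -- iteration 1/6 --
  FD 7: (26.873,-9.057) -> (22.28,-3.774) [heading=131, draw]
  BK 8: (22.28,-3.774) -> (27.529,-9.811) [heading=131, draw]
  -- iteration 2/6 --
  FD 7: (27.529,-9.811) -> (22.936,-4.528) [heading=131, draw]
  BK 8: (22.936,-4.528) -> (28.185,-10.566) [heading=131, draw]
  -- iteration 3/6 --
  FD 7: (28.185,-10.566) -> (23.592,-5.283) [heading=131, draw]
  BK 8: (23.592,-5.283) -> (28.841,-11.321) [heading=131, draw]
  -- iteration 4/6 --
  FD 7: (28.841,-11.321) -> (24.248,-6.038) [heading=131, draw]
  BK 8: (24.248,-6.038) -> (29.497,-12.075) [heading=131, draw]
  -- iteration 5/6 --
  FD 7: (29.497,-12.075) -> (24.905,-6.792) [heading=131, draw]
  BK 8: (24.905,-6.792) -> (30.153,-12.83) [heading=131, draw]
  -- iteration 6/6 --
  FD 7: (30.153,-12.83) -> (25.561,-7.547) [heading=131, draw]
  BK 8: (25.561,-7.547) -> (30.809,-13.585) [heading=131, draw]
]
LT 90: heading 131 -> 221
RT 180: heading 221 -> 41
PD: pen down
FD 15: (30.809,-13.585) -> (42.13,-3.744) [heading=41, draw]
LT 90: heading 41 -> 131
LT 135: heading 131 -> 266
Final: pos=(42.13,-3.744), heading=266, 16 segment(s) drawn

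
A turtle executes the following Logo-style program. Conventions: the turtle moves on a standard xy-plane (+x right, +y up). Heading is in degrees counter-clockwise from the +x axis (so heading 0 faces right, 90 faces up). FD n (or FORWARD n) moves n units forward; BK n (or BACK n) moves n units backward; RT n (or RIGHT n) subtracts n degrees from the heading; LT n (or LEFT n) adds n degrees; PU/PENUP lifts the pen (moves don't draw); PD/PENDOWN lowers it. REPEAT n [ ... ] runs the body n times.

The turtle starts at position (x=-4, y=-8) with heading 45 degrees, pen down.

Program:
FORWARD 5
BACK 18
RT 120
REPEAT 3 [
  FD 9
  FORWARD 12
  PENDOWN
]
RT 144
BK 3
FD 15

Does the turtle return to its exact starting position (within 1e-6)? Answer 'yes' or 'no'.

Answer: no

Derivation:
Executing turtle program step by step:
Start: pos=(-4,-8), heading=45, pen down
FD 5: (-4,-8) -> (-0.464,-4.464) [heading=45, draw]
BK 18: (-0.464,-4.464) -> (-13.192,-17.192) [heading=45, draw]
RT 120: heading 45 -> 285
REPEAT 3 [
  -- iteration 1/3 --
  FD 9: (-13.192,-17.192) -> (-10.863,-25.886) [heading=285, draw]
  FD 12: (-10.863,-25.886) -> (-7.757,-37.477) [heading=285, draw]
  PD: pen down
  -- iteration 2/3 --
  FD 9: (-7.757,-37.477) -> (-5.428,-46.17) [heading=285, draw]
  FD 12: (-5.428,-46.17) -> (-2.322,-57.761) [heading=285, draw]
  PD: pen down
  -- iteration 3/3 --
  FD 9: (-2.322,-57.761) -> (0.007,-66.455) [heading=285, draw]
  FD 12: (0.007,-66.455) -> (3.113,-78.046) [heading=285, draw]
  PD: pen down
]
RT 144: heading 285 -> 141
BK 3: (3.113,-78.046) -> (5.445,-79.934) [heading=141, draw]
FD 15: (5.445,-79.934) -> (-6.213,-70.494) [heading=141, draw]
Final: pos=(-6.213,-70.494), heading=141, 10 segment(s) drawn

Start position: (-4, -8)
Final position: (-6.213, -70.494)
Distance = 62.533; >= 1e-6 -> NOT closed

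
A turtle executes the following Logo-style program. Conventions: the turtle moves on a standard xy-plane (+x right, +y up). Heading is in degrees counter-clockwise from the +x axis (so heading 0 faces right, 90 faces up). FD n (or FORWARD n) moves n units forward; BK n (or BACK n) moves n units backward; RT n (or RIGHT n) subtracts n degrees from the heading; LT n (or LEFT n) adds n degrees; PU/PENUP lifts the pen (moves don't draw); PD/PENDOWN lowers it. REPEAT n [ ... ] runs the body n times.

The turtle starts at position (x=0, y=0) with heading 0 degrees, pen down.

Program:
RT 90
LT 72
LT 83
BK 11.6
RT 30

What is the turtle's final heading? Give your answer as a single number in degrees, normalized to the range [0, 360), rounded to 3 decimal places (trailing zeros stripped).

Executing turtle program step by step:
Start: pos=(0,0), heading=0, pen down
RT 90: heading 0 -> 270
LT 72: heading 270 -> 342
LT 83: heading 342 -> 65
BK 11.6: (0,0) -> (-4.902,-10.513) [heading=65, draw]
RT 30: heading 65 -> 35
Final: pos=(-4.902,-10.513), heading=35, 1 segment(s) drawn

Answer: 35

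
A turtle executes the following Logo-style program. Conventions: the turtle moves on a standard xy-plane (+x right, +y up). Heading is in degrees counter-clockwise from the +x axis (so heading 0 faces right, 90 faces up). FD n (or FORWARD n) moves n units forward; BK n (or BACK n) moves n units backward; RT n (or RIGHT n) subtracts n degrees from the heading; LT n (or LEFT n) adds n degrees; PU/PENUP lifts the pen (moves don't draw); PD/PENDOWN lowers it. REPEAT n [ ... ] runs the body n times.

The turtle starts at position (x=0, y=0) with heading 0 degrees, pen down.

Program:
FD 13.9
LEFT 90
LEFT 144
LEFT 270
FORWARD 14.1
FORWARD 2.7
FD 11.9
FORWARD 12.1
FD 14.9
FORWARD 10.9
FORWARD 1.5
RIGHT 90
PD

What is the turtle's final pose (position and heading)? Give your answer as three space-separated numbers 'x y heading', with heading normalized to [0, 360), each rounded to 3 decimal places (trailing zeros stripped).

Answer: -41.194 40.028 54

Derivation:
Executing turtle program step by step:
Start: pos=(0,0), heading=0, pen down
FD 13.9: (0,0) -> (13.9,0) [heading=0, draw]
LT 90: heading 0 -> 90
LT 144: heading 90 -> 234
LT 270: heading 234 -> 144
FD 14.1: (13.9,0) -> (2.493,8.288) [heading=144, draw]
FD 2.7: (2.493,8.288) -> (0.309,9.875) [heading=144, draw]
FD 11.9: (0.309,9.875) -> (-9.319,16.869) [heading=144, draw]
FD 12.1: (-9.319,16.869) -> (-19.108,23.982) [heading=144, draw]
FD 14.9: (-19.108,23.982) -> (-31.162,32.74) [heading=144, draw]
FD 10.9: (-31.162,32.74) -> (-39.981,39.146) [heading=144, draw]
FD 1.5: (-39.981,39.146) -> (-41.194,40.028) [heading=144, draw]
RT 90: heading 144 -> 54
PD: pen down
Final: pos=(-41.194,40.028), heading=54, 8 segment(s) drawn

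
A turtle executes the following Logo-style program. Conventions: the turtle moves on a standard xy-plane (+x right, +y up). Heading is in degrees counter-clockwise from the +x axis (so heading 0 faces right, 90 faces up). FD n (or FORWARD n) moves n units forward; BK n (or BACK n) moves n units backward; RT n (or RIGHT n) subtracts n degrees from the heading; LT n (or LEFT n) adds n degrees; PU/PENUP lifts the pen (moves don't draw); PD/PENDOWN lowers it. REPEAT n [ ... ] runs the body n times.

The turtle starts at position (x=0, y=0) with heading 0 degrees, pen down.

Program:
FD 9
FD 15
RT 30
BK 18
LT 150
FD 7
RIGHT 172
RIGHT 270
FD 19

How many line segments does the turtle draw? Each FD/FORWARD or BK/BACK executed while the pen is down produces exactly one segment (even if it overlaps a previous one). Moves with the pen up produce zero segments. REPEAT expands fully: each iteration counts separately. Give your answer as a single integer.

Executing turtle program step by step:
Start: pos=(0,0), heading=0, pen down
FD 9: (0,0) -> (9,0) [heading=0, draw]
FD 15: (9,0) -> (24,0) [heading=0, draw]
RT 30: heading 0 -> 330
BK 18: (24,0) -> (8.412,9) [heading=330, draw]
LT 150: heading 330 -> 120
FD 7: (8.412,9) -> (4.912,15.062) [heading=120, draw]
RT 172: heading 120 -> 308
RT 270: heading 308 -> 38
FD 19: (4.912,15.062) -> (19.884,26.76) [heading=38, draw]
Final: pos=(19.884,26.76), heading=38, 5 segment(s) drawn
Segments drawn: 5

Answer: 5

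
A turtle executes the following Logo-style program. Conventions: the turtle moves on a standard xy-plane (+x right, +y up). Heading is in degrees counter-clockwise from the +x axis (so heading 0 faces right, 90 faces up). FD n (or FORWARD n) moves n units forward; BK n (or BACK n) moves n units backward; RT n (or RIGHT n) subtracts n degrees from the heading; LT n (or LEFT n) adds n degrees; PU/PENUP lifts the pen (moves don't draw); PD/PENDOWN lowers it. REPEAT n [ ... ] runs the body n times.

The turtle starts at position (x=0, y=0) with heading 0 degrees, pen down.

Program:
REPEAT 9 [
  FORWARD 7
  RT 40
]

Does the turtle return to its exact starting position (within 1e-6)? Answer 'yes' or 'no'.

Answer: yes

Derivation:
Executing turtle program step by step:
Start: pos=(0,0), heading=0, pen down
REPEAT 9 [
  -- iteration 1/9 --
  FD 7: (0,0) -> (7,0) [heading=0, draw]
  RT 40: heading 0 -> 320
  -- iteration 2/9 --
  FD 7: (7,0) -> (12.362,-4.5) [heading=320, draw]
  RT 40: heading 320 -> 280
  -- iteration 3/9 --
  FD 7: (12.362,-4.5) -> (13.578,-11.393) [heading=280, draw]
  RT 40: heading 280 -> 240
  -- iteration 4/9 --
  FD 7: (13.578,-11.393) -> (10.078,-17.455) [heading=240, draw]
  RT 40: heading 240 -> 200
  -- iteration 5/9 --
  FD 7: (10.078,-17.455) -> (3.5,-19.849) [heading=200, draw]
  RT 40: heading 200 -> 160
  -- iteration 6/9 --
  FD 7: (3.5,-19.849) -> (-3.078,-17.455) [heading=160, draw]
  RT 40: heading 160 -> 120
  -- iteration 7/9 --
  FD 7: (-3.078,-17.455) -> (-6.578,-11.393) [heading=120, draw]
  RT 40: heading 120 -> 80
  -- iteration 8/9 --
  FD 7: (-6.578,-11.393) -> (-5.362,-4.5) [heading=80, draw]
  RT 40: heading 80 -> 40
  -- iteration 9/9 --
  FD 7: (-5.362,-4.5) -> (0,0) [heading=40, draw]
  RT 40: heading 40 -> 0
]
Final: pos=(0,0), heading=0, 9 segment(s) drawn

Start position: (0, 0)
Final position: (0, 0)
Distance = 0; < 1e-6 -> CLOSED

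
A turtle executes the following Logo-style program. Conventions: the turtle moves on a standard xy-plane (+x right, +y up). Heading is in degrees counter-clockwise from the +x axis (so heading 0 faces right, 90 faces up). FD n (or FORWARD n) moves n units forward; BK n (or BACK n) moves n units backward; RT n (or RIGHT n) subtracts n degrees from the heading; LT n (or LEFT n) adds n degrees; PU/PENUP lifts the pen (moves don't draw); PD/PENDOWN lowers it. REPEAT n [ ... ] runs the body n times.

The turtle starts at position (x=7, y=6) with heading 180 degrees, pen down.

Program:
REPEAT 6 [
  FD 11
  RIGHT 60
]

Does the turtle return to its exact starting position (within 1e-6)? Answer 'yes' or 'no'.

Executing turtle program step by step:
Start: pos=(7,6), heading=180, pen down
REPEAT 6 [
  -- iteration 1/6 --
  FD 11: (7,6) -> (-4,6) [heading=180, draw]
  RT 60: heading 180 -> 120
  -- iteration 2/6 --
  FD 11: (-4,6) -> (-9.5,15.526) [heading=120, draw]
  RT 60: heading 120 -> 60
  -- iteration 3/6 --
  FD 11: (-9.5,15.526) -> (-4,25.053) [heading=60, draw]
  RT 60: heading 60 -> 0
  -- iteration 4/6 --
  FD 11: (-4,25.053) -> (7,25.053) [heading=0, draw]
  RT 60: heading 0 -> 300
  -- iteration 5/6 --
  FD 11: (7,25.053) -> (12.5,15.526) [heading=300, draw]
  RT 60: heading 300 -> 240
  -- iteration 6/6 --
  FD 11: (12.5,15.526) -> (7,6) [heading=240, draw]
  RT 60: heading 240 -> 180
]
Final: pos=(7,6), heading=180, 6 segment(s) drawn

Start position: (7, 6)
Final position: (7, 6)
Distance = 0; < 1e-6 -> CLOSED

Answer: yes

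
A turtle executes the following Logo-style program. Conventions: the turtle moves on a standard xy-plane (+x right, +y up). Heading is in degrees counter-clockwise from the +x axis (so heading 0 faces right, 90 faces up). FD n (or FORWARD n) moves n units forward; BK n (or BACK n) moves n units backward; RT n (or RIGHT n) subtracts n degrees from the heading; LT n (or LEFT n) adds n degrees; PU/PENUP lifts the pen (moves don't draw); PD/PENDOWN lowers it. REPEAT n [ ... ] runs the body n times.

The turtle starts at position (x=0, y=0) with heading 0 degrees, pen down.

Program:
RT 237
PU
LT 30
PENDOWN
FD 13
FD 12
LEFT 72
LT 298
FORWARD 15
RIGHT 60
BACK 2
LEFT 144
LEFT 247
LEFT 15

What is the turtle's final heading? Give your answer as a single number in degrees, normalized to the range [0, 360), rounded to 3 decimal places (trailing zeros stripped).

Executing turtle program step by step:
Start: pos=(0,0), heading=0, pen down
RT 237: heading 0 -> 123
PU: pen up
LT 30: heading 123 -> 153
PD: pen down
FD 13: (0,0) -> (-11.583,5.902) [heading=153, draw]
FD 12: (-11.583,5.902) -> (-22.275,11.35) [heading=153, draw]
LT 72: heading 153 -> 225
LT 298: heading 225 -> 163
FD 15: (-22.275,11.35) -> (-36.62,15.735) [heading=163, draw]
RT 60: heading 163 -> 103
BK 2: (-36.62,15.735) -> (-36.17,13.787) [heading=103, draw]
LT 144: heading 103 -> 247
LT 247: heading 247 -> 134
LT 15: heading 134 -> 149
Final: pos=(-36.17,13.787), heading=149, 4 segment(s) drawn

Answer: 149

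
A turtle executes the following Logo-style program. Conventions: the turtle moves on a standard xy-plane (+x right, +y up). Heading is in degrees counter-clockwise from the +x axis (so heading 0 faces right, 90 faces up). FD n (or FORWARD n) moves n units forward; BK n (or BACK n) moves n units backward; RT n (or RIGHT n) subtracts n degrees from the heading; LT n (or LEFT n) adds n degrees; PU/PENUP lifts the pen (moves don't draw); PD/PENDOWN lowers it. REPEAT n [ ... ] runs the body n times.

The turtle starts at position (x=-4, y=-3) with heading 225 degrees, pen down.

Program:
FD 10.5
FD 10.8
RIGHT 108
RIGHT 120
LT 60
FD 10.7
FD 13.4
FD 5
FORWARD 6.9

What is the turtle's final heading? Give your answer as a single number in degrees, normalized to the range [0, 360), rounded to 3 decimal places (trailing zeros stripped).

Answer: 57

Derivation:
Executing turtle program step by step:
Start: pos=(-4,-3), heading=225, pen down
FD 10.5: (-4,-3) -> (-11.425,-10.425) [heading=225, draw]
FD 10.8: (-11.425,-10.425) -> (-19.061,-18.061) [heading=225, draw]
RT 108: heading 225 -> 117
RT 120: heading 117 -> 357
LT 60: heading 357 -> 57
FD 10.7: (-19.061,-18.061) -> (-13.234,-9.088) [heading=57, draw]
FD 13.4: (-13.234,-9.088) -> (-5.936,2.151) [heading=57, draw]
FD 5: (-5.936,2.151) -> (-3.212,6.344) [heading=57, draw]
FD 6.9: (-3.212,6.344) -> (0.546,12.131) [heading=57, draw]
Final: pos=(0.546,12.131), heading=57, 6 segment(s) drawn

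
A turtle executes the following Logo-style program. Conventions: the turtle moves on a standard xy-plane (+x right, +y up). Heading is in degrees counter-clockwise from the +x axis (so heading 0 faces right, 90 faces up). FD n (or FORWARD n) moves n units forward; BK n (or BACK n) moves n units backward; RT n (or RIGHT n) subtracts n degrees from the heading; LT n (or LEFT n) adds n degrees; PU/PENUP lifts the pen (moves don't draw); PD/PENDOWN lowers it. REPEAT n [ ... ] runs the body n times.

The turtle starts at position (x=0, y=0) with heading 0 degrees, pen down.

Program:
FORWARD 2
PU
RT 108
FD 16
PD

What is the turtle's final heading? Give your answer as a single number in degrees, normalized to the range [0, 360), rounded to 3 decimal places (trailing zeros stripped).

Executing turtle program step by step:
Start: pos=(0,0), heading=0, pen down
FD 2: (0,0) -> (2,0) [heading=0, draw]
PU: pen up
RT 108: heading 0 -> 252
FD 16: (2,0) -> (-2.944,-15.217) [heading=252, move]
PD: pen down
Final: pos=(-2.944,-15.217), heading=252, 1 segment(s) drawn

Answer: 252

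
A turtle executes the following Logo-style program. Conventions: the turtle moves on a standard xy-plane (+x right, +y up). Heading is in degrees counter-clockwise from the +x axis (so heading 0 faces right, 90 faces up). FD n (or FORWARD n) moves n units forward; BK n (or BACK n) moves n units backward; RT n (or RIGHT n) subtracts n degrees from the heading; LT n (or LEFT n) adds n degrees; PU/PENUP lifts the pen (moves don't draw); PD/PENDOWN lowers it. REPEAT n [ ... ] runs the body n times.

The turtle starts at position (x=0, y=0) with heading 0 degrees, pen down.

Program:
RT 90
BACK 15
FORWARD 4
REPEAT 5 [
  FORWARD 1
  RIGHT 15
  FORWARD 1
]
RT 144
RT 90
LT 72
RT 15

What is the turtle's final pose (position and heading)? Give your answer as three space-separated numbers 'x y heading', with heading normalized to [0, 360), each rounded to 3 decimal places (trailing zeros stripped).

Executing turtle program step by step:
Start: pos=(0,0), heading=0, pen down
RT 90: heading 0 -> 270
BK 15: (0,0) -> (0,15) [heading=270, draw]
FD 4: (0,15) -> (0,11) [heading=270, draw]
REPEAT 5 [
  -- iteration 1/5 --
  FD 1: (0,11) -> (0,10) [heading=270, draw]
  RT 15: heading 270 -> 255
  FD 1: (0,10) -> (-0.259,9.034) [heading=255, draw]
  -- iteration 2/5 --
  FD 1: (-0.259,9.034) -> (-0.518,8.068) [heading=255, draw]
  RT 15: heading 255 -> 240
  FD 1: (-0.518,8.068) -> (-1.018,7.202) [heading=240, draw]
  -- iteration 3/5 --
  FD 1: (-1.018,7.202) -> (-1.518,6.336) [heading=240, draw]
  RT 15: heading 240 -> 225
  FD 1: (-1.518,6.336) -> (-2.225,5.629) [heading=225, draw]
  -- iteration 4/5 --
  FD 1: (-2.225,5.629) -> (-2.932,4.922) [heading=225, draw]
  RT 15: heading 225 -> 210
  FD 1: (-2.932,4.922) -> (-3.798,4.422) [heading=210, draw]
  -- iteration 5/5 --
  FD 1: (-3.798,4.422) -> (-4.664,3.922) [heading=210, draw]
  RT 15: heading 210 -> 195
  FD 1: (-4.664,3.922) -> (-5.63,3.663) [heading=195, draw]
]
RT 144: heading 195 -> 51
RT 90: heading 51 -> 321
LT 72: heading 321 -> 33
RT 15: heading 33 -> 18
Final: pos=(-5.63,3.663), heading=18, 12 segment(s) drawn

Answer: -5.63 3.663 18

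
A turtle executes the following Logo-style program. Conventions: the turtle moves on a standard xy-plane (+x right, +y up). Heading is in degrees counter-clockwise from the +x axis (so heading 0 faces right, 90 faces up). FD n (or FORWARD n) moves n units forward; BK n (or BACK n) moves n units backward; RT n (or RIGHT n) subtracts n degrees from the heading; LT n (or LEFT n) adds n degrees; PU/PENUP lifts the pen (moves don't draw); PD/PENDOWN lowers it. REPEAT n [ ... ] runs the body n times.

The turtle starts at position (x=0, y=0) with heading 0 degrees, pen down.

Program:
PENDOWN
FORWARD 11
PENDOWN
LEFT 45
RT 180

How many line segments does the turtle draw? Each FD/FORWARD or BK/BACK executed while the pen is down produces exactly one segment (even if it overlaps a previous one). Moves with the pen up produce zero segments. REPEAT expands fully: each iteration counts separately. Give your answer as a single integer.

Answer: 1

Derivation:
Executing turtle program step by step:
Start: pos=(0,0), heading=0, pen down
PD: pen down
FD 11: (0,0) -> (11,0) [heading=0, draw]
PD: pen down
LT 45: heading 0 -> 45
RT 180: heading 45 -> 225
Final: pos=(11,0), heading=225, 1 segment(s) drawn
Segments drawn: 1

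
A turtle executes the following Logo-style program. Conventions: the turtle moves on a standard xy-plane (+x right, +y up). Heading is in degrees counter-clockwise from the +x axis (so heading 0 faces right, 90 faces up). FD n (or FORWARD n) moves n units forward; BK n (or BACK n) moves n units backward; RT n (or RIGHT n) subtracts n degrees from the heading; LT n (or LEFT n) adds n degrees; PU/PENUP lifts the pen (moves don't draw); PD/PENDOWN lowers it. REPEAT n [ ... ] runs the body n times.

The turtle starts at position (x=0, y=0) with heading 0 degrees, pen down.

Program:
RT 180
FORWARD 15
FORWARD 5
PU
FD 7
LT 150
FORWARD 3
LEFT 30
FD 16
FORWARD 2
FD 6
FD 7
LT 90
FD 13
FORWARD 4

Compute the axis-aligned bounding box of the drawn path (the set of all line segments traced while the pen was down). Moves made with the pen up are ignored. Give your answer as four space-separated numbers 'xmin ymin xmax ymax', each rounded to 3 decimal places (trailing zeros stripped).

Executing turtle program step by step:
Start: pos=(0,0), heading=0, pen down
RT 180: heading 0 -> 180
FD 15: (0,0) -> (-15,0) [heading=180, draw]
FD 5: (-15,0) -> (-20,0) [heading=180, draw]
PU: pen up
FD 7: (-20,0) -> (-27,0) [heading=180, move]
LT 150: heading 180 -> 330
FD 3: (-27,0) -> (-24.402,-1.5) [heading=330, move]
LT 30: heading 330 -> 0
FD 16: (-24.402,-1.5) -> (-8.402,-1.5) [heading=0, move]
FD 2: (-8.402,-1.5) -> (-6.402,-1.5) [heading=0, move]
FD 6: (-6.402,-1.5) -> (-0.402,-1.5) [heading=0, move]
FD 7: (-0.402,-1.5) -> (6.598,-1.5) [heading=0, move]
LT 90: heading 0 -> 90
FD 13: (6.598,-1.5) -> (6.598,11.5) [heading=90, move]
FD 4: (6.598,11.5) -> (6.598,15.5) [heading=90, move]
Final: pos=(6.598,15.5), heading=90, 2 segment(s) drawn

Segment endpoints: x in {-20, -15, 0}, y in {0, 0, 0}
xmin=-20, ymin=0, xmax=0, ymax=0

Answer: -20 0 0 0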